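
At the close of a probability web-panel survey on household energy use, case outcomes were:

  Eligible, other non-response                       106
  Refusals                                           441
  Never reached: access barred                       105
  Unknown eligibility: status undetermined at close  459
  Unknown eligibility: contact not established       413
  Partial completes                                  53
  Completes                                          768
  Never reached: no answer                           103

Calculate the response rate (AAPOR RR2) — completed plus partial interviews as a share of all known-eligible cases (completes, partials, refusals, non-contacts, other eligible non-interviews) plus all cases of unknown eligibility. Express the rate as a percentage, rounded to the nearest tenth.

Non-contacts = 103 + 105 = 208
Undetermined eligibility = 413 + 459 = 872
Num: 768 + 53 = 821
Denom: 768 + 53 + 441 + 208 + 106 + 872 = 2448
RR2 = 821 / 2448 = 0.3354

33.5%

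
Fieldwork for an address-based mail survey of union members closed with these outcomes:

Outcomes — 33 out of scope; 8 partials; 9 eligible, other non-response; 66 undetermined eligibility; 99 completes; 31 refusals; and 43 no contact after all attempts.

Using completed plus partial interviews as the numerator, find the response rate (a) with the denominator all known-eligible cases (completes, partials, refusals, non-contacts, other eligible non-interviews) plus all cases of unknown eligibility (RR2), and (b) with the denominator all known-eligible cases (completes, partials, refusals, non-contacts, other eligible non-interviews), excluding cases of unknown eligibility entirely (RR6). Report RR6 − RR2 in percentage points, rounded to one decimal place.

14.5

Num = 99 + 8 = 107
Denom = 99 + 8 + 31 + 43 + 9 + 66 = 256
RR2 = 107 / 256 = 0.4180
Denom = 99 + 8 + 31 + 43 + 9 = 190
RR6 = 107 / 190 = 0.5632
Difference = 56.32 − 41.80 = 14.52 percentage points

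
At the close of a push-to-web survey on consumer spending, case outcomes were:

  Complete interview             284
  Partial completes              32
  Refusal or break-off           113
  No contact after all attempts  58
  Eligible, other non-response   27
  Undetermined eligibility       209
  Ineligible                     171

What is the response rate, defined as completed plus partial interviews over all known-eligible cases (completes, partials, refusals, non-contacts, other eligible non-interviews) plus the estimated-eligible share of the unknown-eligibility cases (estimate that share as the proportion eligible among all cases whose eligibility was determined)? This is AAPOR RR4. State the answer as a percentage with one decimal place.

Num: 284 + 32 = 316
Known eligible: 284 + 32 + 113 + 58 + 27 = 514
e = 514 / (514 + 171) = 514 / 685 = 0.7504
Estimated eligible among unknowns: 0.7504 × 209 = 156.83
Base: 514 + 156.83 = 670.83
RR4 = 316 / 670.83 = 0.4711

47.1%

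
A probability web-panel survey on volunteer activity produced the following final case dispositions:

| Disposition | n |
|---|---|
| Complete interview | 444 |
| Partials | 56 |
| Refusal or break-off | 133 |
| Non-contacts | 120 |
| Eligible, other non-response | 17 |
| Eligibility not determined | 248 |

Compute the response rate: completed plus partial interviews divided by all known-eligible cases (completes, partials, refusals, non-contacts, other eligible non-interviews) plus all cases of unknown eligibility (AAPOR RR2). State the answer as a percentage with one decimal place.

49.1%

Numerator → 444 + 56 = 500
Denom → 444 + 56 + 133 + 120 + 17 + 248 = 1018
RR2 = 500 / 1018 = 0.4912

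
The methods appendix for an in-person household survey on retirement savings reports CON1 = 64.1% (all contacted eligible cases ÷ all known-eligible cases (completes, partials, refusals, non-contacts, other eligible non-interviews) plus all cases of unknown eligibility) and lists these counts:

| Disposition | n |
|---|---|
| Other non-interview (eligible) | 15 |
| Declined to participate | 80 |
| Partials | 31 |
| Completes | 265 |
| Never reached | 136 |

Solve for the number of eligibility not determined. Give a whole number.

83

Top = 265 + 31 + 80 + 15 = 391
CON1 = 391 / D = 0.641
D = 391 / 0.641 = 610.0
Other denominator terms total 527
eligibility not determined = 610.0 − 527 ≈ 83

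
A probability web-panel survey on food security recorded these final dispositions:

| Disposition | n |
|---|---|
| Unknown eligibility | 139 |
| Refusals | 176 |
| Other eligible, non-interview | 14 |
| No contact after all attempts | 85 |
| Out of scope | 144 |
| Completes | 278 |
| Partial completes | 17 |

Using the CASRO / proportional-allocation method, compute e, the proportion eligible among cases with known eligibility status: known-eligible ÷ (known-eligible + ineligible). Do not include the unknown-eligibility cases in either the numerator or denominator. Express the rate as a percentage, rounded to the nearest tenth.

Eligible (known) = 278 + 17 + 176 + 85 + 14 = 570
e = 570 / (570 + 144) = 570 / 714 = 0.7983

79.8%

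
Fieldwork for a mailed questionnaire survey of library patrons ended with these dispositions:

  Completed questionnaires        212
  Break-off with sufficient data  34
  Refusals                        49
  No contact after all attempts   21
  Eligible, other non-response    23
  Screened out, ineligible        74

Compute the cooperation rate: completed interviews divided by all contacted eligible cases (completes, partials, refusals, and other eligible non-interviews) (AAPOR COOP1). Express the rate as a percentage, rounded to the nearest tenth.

66.7%

Numerator: 212
Base: 212 + 34 + 49 + 23 = 318
COOP1 = 212 / 318 = 0.6667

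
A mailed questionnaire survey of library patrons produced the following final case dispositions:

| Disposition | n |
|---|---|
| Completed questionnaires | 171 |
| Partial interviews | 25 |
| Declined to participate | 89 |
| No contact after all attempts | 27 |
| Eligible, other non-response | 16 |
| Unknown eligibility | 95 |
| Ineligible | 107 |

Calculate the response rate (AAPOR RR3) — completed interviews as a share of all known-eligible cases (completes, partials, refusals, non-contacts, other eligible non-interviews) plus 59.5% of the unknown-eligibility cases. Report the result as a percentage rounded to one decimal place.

Top: 171
Determined eligible: 171 + 25 + 89 + 27 + 16 = 328
Eligible share of unknowns: 0.5950 × 95 = 56.52
Base: 328 + 56.52 = 384.52
RR3 = 171 / 384.52 = 0.4447

44.5%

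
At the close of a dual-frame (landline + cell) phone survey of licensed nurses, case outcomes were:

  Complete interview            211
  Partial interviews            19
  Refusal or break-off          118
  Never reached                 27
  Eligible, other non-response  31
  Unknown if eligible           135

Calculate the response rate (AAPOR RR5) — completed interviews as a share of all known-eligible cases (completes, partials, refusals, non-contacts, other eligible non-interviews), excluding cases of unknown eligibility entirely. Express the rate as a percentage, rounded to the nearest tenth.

Numerator → 211
Denominator → 211 + 19 + 118 + 27 + 31 = 406
RR5 = 211 / 406 = 0.5197

52.0%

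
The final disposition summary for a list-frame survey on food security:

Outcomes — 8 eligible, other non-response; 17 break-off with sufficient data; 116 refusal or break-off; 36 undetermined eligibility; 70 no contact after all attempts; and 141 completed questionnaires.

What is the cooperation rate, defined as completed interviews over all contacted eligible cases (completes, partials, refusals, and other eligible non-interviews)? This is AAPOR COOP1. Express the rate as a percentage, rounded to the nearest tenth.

Num: 141
Denom: 141 + 17 + 116 + 8 = 282
COOP1 = 141 / 282 = 0.5000

50.0%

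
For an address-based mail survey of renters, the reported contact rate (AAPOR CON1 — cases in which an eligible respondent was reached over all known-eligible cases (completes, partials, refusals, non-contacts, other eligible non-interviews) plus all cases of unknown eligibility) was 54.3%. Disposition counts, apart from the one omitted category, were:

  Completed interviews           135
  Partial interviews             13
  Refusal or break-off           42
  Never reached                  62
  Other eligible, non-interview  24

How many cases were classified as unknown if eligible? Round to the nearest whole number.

Numerator = 135 + 13 + 42 + 24 = 214
CON1 = 214 / D = 0.543
D = 214 / 0.543 = 394.1
Rest of base = 276
unknown if eligible = 394.1 − 276 ≈ 118

118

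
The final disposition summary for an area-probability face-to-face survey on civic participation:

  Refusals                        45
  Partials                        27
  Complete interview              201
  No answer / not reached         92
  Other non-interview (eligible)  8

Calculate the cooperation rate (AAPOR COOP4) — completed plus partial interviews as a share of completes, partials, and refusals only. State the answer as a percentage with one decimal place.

Top: 201 + 27 = 228
Base: 201 + 27 + 45 = 273
COOP4 = 228 / 273 = 0.8352

83.5%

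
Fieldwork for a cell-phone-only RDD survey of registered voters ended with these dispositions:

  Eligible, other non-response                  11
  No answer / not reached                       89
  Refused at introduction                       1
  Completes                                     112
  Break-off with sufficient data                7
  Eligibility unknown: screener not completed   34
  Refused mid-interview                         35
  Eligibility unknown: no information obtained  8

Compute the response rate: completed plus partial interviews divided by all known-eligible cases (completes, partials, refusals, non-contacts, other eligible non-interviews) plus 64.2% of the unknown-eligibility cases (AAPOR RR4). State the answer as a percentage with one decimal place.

42.2%

Refusals = 1 + 35 = 36
Unknown eligibility = 34 + 8 = 42
Numerator: 112 + 7 = 119
Known eligible: 112 + 7 + 36 + 89 + 11 = 255
e × U: 0.6420 × 42 = 26.96
Base: 255 + 26.96 = 281.96
RR4 = 119 / 281.96 = 0.4220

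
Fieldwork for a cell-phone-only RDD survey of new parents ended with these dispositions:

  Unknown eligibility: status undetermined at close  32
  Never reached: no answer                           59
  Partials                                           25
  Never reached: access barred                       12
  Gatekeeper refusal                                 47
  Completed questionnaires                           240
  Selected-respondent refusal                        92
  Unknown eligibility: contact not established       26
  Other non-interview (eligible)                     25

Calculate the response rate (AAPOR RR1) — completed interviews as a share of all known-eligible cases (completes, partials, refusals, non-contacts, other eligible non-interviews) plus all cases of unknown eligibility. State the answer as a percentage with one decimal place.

43.0%

Declined to participate = 47 + 92 = 139
Non-contacts = 59 + 12 = 71
Eligibility not determined = 26 + 32 = 58
Numerator = 240
Denominator = 240 + 25 + 139 + 71 + 25 + 58 = 558
RR1 = 240 / 558 = 0.4301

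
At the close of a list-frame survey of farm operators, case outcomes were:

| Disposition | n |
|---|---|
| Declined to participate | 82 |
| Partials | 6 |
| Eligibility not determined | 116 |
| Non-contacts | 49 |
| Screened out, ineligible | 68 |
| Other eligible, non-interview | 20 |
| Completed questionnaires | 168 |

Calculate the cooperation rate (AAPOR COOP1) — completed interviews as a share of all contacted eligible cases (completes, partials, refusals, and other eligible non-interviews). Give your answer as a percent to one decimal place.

Num = 168
Denominator = 168 + 6 + 82 + 20 = 276
COOP1 = 168 / 276 = 0.6087

60.9%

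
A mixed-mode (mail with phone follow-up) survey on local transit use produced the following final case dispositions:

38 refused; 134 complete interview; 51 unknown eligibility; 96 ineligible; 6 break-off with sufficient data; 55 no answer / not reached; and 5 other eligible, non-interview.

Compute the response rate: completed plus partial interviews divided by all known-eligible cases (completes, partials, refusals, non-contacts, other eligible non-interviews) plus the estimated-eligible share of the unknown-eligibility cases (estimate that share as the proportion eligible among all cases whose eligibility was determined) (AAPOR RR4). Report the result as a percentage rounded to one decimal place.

Top → 134 + 6 = 140
Known eligible → 134 + 6 + 38 + 55 + 5 = 238
e = 238 / (238 + 96) = 238 / 334 = 0.7126
e × U → 0.7126 × 51 = 36.34
Denominator → 238 + 36.34 = 274.34
RR4 = 140 / 274.34 = 0.5103

51.0%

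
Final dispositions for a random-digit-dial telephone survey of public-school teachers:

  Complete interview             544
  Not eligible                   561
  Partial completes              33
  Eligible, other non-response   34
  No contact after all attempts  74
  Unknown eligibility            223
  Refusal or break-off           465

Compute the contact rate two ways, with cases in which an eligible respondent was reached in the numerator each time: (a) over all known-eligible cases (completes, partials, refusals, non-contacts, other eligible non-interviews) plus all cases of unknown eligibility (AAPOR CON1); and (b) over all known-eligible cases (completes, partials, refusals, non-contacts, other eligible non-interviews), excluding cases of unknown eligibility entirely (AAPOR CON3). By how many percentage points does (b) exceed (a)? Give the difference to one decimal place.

15.2

Numerator = 544 + 33 + 465 + 34 = 1076
Denominator = 544 + 33 + 465 + 74 + 34 + 223 = 1373
CON1 = 1076 / 1373 = 0.7837
Denominator = 544 + 33 + 465 + 74 + 34 = 1150
CON3 = 1076 / 1150 = 0.9357
Difference = 93.57 − 78.37 = 15.20 percentage points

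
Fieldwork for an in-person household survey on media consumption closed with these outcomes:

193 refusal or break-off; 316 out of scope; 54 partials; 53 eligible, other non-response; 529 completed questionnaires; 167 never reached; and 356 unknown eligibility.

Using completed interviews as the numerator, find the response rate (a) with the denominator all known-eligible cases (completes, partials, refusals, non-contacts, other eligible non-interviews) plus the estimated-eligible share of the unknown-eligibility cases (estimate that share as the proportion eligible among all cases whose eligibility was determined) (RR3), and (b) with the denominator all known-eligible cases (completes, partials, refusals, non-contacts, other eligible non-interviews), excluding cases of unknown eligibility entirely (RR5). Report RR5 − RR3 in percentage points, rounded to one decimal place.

11.3

Num: 529
Known eligible: 529 + 54 + 193 + 167 + 53 = 996
e = 996 / (996 + 316) = 996 / 1312 = 0.7591
Estimated eligible among unknowns: 0.7591 × 356 = 270.24
Base: 996 + 270.24 = 1266.24
RR3 = 529 / 1266.24 = 0.4178
Base: 529 + 54 + 193 + 167 + 53 = 996
RR5 = 529 / 996 = 0.5311
Difference = 53.11 − 41.78 = 11.33 percentage points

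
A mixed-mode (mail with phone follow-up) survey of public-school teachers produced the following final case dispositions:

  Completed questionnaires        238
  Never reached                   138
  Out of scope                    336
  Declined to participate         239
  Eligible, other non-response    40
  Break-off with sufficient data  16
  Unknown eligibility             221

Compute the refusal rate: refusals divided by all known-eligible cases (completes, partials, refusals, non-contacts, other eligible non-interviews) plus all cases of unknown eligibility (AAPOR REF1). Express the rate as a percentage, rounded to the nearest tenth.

26.8%

Numerator: 239
Denom: 238 + 16 + 239 + 138 + 40 + 221 = 892
REF1 = 239 / 892 = 0.2679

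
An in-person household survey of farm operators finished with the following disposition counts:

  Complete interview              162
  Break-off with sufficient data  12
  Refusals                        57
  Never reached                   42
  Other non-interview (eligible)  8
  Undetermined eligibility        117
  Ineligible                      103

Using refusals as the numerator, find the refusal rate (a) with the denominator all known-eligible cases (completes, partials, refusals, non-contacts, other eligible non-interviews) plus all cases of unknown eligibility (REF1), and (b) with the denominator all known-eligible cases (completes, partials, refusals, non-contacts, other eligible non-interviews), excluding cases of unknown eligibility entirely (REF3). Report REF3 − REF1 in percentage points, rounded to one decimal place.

6.0

Num: 57
Base: 162 + 12 + 57 + 42 + 8 + 117 = 398
REF1 = 57 / 398 = 0.1432
Base: 162 + 12 + 57 + 42 + 8 = 281
REF3 = 57 / 281 = 0.2028
Difference = 20.28 − 14.32 = 5.96 percentage points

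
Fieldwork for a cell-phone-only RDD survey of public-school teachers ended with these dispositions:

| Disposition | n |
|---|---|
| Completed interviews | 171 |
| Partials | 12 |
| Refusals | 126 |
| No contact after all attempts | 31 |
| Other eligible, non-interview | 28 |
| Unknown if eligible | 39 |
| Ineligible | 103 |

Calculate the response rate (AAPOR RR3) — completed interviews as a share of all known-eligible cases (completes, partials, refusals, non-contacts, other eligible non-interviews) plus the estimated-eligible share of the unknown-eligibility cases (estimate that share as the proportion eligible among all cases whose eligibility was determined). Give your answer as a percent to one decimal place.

42.9%

Numerator = 171
Known eligible = 171 + 12 + 126 + 31 + 28 = 368
e = 368 / (368 + 103) = 368 / 471 = 0.7813
e × U = 0.7813 × 39 = 30.47
Base = 368 + 30.47 = 398.47
RR3 = 171 / 398.47 = 0.4291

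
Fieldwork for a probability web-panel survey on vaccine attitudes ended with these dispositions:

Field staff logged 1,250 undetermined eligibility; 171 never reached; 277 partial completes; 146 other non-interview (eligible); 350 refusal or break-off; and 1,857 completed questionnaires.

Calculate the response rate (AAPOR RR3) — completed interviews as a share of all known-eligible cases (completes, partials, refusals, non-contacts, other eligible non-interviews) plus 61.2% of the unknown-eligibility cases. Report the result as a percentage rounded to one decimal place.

52.1%

Numerator = 1857
Known eligible = 1857 + 277 + 350 + 171 + 146 = 2801
Eligible share of unknowns = 0.6120 × 1250 = 765.00
Denominator = 2801 + 765.00 = 3566.00
RR3 = 1857 / 3566.00 = 0.5208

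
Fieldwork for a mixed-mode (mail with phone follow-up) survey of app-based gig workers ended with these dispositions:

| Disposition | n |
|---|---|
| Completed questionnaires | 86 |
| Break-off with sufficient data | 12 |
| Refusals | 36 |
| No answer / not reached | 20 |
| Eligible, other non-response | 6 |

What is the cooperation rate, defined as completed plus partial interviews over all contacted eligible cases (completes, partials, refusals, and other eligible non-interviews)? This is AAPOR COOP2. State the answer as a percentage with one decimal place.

Numerator: 86 + 12 = 98
Denom: 86 + 12 + 36 + 6 = 140
COOP2 = 98 / 140 = 0.7000

70.0%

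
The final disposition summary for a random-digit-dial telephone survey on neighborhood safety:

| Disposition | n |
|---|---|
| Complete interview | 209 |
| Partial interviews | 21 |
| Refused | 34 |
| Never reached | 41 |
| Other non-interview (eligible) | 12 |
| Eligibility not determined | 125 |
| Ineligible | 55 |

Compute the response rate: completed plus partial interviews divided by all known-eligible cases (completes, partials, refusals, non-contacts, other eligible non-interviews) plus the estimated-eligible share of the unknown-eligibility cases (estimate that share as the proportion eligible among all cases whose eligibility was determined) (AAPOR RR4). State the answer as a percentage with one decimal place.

Num = 209 + 21 = 230
Known eligible = 209 + 21 + 34 + 41 + 12 = 317
e = 317 / (317 + 55) = 317 / 372 = 0.8522
Estimated eligible among unknowns = 0.8522 × 125 = 106.52
Denom = 317 + 106.52 = 423.52
RR4 = 230 / 423.52 = 0.5431

54.3%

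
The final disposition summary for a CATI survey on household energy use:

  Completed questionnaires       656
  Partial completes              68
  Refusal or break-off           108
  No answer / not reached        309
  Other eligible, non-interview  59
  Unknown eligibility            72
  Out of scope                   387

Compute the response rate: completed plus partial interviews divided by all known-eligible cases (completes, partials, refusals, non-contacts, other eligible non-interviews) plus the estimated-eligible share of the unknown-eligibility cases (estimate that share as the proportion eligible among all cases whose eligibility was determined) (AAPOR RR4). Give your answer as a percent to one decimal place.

57.7%

Top → 656 + 68 = 724
Determined eligible → 656 + 68 + 108 + 309 + 59 = 1200
e = 1200 / (1200 + 387) = 1200 / 1587 = 0.7561
Estimated eligible among unknowns → 0.7561 × 72 = 54.44
Denominator → 1200 + 54.44 = 1254.44
RR4 = 724 / 1254.44 = 0.5771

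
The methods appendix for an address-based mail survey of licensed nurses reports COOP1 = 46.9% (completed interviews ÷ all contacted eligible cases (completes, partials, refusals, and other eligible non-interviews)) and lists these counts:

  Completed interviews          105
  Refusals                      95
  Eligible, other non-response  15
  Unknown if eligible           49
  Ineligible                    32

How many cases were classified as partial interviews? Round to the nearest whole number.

9

COOP1 = 105 / D = 0.469
D = 105 / 0.469 = 223.9
Other denominator terms total 215
partial interviews = 223.9 − 215 ≈ 9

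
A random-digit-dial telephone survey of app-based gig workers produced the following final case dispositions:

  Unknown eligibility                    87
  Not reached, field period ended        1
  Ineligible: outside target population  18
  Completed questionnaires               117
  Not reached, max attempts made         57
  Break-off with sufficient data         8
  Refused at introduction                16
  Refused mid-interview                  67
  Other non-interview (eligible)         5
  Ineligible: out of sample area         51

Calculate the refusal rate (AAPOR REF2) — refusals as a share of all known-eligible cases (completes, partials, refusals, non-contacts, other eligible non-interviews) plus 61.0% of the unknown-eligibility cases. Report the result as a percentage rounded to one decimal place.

25.6%

Refusal or break-off = 16 + 67 = 83
Never reached = 1 + 57 = 58
Ineligible = 18 + 51 = 69
Num: 83
Known eligible: 117 + 8 + 83 + 58 + 5 = 271
e × U: 0.6100 × 87 = 53.07
Denom: 271 + 53.07 = 324.07
REF2 = 83 / 324.07 = 0.2561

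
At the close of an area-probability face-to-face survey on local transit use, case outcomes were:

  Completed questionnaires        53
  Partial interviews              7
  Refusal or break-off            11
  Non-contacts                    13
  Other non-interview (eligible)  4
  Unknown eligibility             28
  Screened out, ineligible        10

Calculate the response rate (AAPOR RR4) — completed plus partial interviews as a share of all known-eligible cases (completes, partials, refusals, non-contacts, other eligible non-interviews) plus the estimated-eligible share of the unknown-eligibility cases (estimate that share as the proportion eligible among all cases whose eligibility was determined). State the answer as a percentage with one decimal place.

Numerator = 53 + 7 = 60
Known eligible = 53 + 7 + 11 + 13 + 4 = 88
e = 88 / (88 + 10) = 88 / 98 = 0.8980
e × U = 0.8980 × 28 = 25.14
Denom = 88 + 25.14 = 113.14
RR4 = 60 / 113.14 = 0.5303

53.0%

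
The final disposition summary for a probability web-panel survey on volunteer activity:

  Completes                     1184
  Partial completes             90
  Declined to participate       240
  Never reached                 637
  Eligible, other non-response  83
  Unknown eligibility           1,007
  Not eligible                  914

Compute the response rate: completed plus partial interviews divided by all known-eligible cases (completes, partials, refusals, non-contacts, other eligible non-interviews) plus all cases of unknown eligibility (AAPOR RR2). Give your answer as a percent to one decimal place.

39.3%

Num = 1184 + 90 = 1274
Denominator = 1184 + 90 + 240 + 637 + 83 + 1007 = 3241
RR2 = 1274 / 3241 = 0.3931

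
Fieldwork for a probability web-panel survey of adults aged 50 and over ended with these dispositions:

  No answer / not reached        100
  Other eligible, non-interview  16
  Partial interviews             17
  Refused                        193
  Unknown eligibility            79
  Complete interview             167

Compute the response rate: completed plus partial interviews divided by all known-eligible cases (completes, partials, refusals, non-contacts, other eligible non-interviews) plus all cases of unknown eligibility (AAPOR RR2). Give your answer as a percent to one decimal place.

32.2%

Top = 167 + 17 = 184
Base = 167 + 17 + 193 + 100 + 16 + 79 = 572
RR2 = 184 / 572 = 0.3217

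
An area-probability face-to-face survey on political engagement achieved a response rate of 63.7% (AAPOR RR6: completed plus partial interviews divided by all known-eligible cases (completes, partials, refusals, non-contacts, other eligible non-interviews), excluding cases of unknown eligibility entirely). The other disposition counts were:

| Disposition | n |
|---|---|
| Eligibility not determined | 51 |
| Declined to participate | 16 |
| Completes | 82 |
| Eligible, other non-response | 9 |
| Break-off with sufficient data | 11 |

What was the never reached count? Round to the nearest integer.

28

Top: 82 + 11 = 93
RR6 = 93 / D = 0.637
D = 93 / 0.637 = 146.0
Other denominator terms total 118
never reached = 146.0 − 118 ≈ 28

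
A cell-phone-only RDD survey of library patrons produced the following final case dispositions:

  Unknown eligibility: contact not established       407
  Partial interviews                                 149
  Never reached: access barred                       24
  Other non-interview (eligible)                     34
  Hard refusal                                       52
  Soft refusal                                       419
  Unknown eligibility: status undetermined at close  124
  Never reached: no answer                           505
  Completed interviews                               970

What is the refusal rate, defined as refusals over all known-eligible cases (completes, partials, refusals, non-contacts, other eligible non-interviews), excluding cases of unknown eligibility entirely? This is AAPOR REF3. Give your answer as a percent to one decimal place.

Refusal or break-off = 52 + 419 = 471
No answer / not reached = 505 + 24 = 529
Unknown if eligible = 407 + 124 = 531
Numerator: 471
Base: 970 + 149 + 471 + 529 + 34 = 2153
REF3 = 471 / 2153 = 0.2188

21.9%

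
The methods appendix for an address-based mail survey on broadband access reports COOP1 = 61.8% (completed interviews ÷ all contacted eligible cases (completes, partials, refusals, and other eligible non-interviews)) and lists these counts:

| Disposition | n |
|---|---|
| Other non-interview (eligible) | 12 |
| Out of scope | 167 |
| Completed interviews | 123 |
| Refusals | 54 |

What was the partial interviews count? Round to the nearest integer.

COOP1 = 123 / D = 0.618
D = 123 / 0.618 = 199.0
Other denominator terms total 189
partial interviews = 199.0 − 189 ≈ 10

10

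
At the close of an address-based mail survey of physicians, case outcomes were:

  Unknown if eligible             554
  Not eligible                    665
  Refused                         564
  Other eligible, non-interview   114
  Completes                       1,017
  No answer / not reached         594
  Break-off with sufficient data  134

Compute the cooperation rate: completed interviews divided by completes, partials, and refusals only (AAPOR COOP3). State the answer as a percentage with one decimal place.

59.3%

Top = 1017
Denom = 1017 + 134 + 564 = 1715
COOP3 = 1017 / 1715 = 0.5930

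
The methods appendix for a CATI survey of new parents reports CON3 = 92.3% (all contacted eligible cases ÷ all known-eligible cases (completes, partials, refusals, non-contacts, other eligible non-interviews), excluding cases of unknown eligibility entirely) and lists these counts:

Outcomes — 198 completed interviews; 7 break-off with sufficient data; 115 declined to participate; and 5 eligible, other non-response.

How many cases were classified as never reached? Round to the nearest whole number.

27

Num = 198 + 7 + 115 + 5 = 325
CON3 = 325 / D = 0.923
D = 325 / 0.923 = 352.1
Other denominator terms total 325
never reached = 352.1 − 325 ≈ 27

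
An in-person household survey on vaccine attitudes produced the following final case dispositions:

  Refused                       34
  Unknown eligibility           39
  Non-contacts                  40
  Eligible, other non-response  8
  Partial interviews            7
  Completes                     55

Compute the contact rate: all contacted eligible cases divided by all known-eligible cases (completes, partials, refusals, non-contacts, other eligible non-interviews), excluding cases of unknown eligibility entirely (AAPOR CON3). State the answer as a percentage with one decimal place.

72.2%

Numerator = 55 + 7 + 34 + 8 = 104
Denominator = 55 + 7 + 34 + 40 + 8 = 144
CON3 = 104 / 144 = 0.7222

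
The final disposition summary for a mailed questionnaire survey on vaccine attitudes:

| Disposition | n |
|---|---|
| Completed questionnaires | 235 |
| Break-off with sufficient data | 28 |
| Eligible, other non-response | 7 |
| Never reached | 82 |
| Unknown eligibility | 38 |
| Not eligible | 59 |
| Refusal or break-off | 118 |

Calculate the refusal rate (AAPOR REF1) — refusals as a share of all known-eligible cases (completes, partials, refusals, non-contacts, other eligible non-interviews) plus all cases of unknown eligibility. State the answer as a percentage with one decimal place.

Numerator: 118
Denominator: 235 + 28 + 118 + 82 + 7 + 38 = 508
REF1 = 118 / 508 = 0.2323

23.2%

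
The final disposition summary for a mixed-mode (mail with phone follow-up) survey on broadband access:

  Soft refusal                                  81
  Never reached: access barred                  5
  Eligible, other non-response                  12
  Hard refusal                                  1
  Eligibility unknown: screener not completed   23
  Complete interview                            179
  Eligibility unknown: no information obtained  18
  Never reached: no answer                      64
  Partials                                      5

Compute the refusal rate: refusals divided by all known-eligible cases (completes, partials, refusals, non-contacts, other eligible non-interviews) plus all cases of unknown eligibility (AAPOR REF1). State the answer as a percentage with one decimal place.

21.1%

Refused = 1 + 81 = 82
No answer / not reached = 64 + 5 = 69
Unknown eligibility = 23 + 18 = 41
Num: 82
Denominator: 179 + 5 + 82 + 69 + 12 + 41 = 388
REF1 = 82 / 388 = 0.2113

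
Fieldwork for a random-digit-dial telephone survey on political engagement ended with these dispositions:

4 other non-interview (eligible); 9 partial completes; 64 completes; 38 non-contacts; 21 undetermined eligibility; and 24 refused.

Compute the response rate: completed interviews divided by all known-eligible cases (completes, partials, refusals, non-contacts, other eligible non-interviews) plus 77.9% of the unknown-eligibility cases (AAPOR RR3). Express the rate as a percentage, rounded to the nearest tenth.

41.2%

Top: 64
Eligible (known): 64 + 9 + 24 + 38 + 4 = 139
Estimated eligible among unknowns: 0.7790 × 21 = 16.36
Denominator: 139 + 16.36 = 155.36
RR3 = 64 / 155.36 = 0.4119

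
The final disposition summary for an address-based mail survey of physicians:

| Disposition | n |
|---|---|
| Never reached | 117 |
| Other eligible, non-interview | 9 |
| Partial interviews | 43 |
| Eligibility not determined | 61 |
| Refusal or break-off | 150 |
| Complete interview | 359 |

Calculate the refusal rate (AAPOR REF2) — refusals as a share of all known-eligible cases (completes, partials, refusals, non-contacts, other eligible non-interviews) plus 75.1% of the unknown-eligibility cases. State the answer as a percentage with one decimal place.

Numerator = 150
Eligible (known) = 359 + 43 + 150 + 117 + 9 = 678
Eligible share of unknowns = 0.7510 × 61 = 45.81
Base = 678 + 45.81 = 723.81
REF2 = 150 / 723.81 = 0.2072

20.7%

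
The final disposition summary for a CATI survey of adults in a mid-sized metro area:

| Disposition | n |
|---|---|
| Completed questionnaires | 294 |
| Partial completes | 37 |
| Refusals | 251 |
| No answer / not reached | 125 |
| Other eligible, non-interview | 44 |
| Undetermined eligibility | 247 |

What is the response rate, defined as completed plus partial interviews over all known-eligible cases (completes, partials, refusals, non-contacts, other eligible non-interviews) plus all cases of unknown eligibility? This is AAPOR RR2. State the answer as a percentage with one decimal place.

33.2%

Top → 294 + 37 = 331
Denominator → 294 + 37 + 251 + 125 + 44 + 247 = 998
RR2 = 331 / 998 = 0.3317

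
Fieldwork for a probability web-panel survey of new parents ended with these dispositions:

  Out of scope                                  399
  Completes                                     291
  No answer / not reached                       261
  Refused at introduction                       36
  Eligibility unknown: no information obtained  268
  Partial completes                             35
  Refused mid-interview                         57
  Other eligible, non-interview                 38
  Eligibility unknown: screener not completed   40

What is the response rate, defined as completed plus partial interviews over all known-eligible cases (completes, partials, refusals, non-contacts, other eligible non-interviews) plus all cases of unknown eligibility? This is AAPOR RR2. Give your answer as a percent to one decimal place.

31.8%

Refused = 36 + 57 = 93
Undetermined eligibility = 40 + 268 = 308
Numerator: 291 + 35 = 326
Base: 291 + 35 + 93 + 261 + 38 + 308 = 1026
RR2 = 326 / 1026 = 0.3177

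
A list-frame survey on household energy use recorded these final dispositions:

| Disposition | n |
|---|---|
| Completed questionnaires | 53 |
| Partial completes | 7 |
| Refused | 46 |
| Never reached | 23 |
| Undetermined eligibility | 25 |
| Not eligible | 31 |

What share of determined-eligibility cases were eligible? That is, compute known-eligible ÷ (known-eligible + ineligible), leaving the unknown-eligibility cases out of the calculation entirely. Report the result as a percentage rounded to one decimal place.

Determined eligible = 53 + 7 + 46 + 23 = 129
e = 129 / (129 + 31) = 129 / 160 = 0.8063

80.6%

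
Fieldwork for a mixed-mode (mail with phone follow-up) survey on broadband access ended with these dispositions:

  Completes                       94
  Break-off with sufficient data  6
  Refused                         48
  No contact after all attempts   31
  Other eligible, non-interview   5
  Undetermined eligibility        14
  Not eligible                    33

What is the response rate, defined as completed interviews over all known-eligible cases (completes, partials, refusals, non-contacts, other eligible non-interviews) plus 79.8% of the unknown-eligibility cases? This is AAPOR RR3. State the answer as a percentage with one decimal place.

Top = 94
Eligible (known) = 94 + 6 + 48 + 31 + 5 = 184
Estimated eligible among unknowns = 0.7980 × 14 = 11.17
Base = 184 + 11.17 = 195.17
RR3 = 94 / 195.17 = 0.4816

48.2%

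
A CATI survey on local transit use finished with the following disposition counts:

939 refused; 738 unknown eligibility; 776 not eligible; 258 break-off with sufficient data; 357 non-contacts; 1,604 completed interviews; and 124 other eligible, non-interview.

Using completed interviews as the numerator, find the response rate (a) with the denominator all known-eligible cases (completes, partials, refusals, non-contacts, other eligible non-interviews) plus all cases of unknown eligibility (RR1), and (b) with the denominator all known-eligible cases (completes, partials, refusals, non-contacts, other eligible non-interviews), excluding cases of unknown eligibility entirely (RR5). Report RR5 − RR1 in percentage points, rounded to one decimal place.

Numerator = 1604
Denom = 1604 + 258 + 939 + 357 + 124 + 738 = 4020
RR1 = 1604 / 4020 = 0.3990
Denom = 1604 + 258 + 939 + 357 + 124 = 3282
RR5 = 1604 / 3282 = 0.4887
Difference = 48.87 − 39.90 = 8.97 percentage points

9.0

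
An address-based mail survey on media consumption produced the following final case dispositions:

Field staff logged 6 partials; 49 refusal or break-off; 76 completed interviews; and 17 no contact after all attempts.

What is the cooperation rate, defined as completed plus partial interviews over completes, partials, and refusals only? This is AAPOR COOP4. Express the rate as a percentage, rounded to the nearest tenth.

62.6%

Num = 76 + 6 = 82
Base = 76 + 6 + 49 = 131
COOP4 = 82 / 131 = 0.6260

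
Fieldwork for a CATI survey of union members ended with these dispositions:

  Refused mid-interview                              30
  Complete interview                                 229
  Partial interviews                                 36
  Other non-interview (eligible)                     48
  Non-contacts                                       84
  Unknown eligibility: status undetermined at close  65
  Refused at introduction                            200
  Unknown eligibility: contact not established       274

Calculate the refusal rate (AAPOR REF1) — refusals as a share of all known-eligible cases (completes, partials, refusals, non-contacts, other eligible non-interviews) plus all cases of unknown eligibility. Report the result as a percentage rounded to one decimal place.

23.8%

Refusals = 200 + 30 = 230
Undetermined eligibility = 274 + 65 = 339
Num → 230
Base → 229 + 36 + 230 + 84 + 48 + 339 = 966
REF1 = 230 / 966 = 0.2381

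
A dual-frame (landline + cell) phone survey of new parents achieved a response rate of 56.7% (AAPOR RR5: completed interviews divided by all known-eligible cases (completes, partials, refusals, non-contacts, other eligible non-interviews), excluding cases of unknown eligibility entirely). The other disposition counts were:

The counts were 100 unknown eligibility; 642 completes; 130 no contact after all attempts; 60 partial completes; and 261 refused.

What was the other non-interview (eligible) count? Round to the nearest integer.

39

RR5 = 642 / D = 0.567
D = 642 / 0.567 = 1132.3
Rest of base = 1093
other non-interview (eligible) = 1132.3 − 1093 ≈ 39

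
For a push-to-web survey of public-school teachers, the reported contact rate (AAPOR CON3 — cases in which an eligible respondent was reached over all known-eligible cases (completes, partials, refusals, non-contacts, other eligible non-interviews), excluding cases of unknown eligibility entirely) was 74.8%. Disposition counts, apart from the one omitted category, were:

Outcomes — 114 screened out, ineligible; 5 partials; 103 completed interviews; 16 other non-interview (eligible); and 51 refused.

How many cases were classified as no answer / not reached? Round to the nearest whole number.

Num: 103 + 5 + 51 + 16 = 175
CON3 = 175 / D = 0.748
D = 175 / 0.748 = 234.0
Other denominator terms total 175
no answer / not reached = 234.0 − 175 ≈ 59

59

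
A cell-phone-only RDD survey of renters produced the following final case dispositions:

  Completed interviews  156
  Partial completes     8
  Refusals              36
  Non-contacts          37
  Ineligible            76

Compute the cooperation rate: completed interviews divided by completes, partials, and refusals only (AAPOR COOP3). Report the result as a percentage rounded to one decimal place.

Numerator = 156
Base = 156 + 8 + 36 = 200
COOP3 = 156 / 200 = 0.7800

78.0%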